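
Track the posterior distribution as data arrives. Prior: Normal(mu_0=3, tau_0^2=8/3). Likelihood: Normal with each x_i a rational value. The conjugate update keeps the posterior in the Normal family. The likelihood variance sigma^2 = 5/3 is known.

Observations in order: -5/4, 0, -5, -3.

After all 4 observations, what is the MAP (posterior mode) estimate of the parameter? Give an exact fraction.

-59/37

obs 1: x=-5/4 → posterior Normal(5/13, 40/39)
obs 2: x=0 → posterior Normal(5/21, 40/63)
obs 3: x=-5 → posterior Normal(-35/29, 40/87)
obs 4: x=-3 → posterior Normal(-59/37, 40/111)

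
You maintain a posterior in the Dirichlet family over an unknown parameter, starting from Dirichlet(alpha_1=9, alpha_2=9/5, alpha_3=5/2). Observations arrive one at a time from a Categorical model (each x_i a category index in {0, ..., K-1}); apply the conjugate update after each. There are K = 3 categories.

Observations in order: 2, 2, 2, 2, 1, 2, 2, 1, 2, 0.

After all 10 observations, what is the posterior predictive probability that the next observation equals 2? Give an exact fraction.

obs 1: x=2 → posterior Dirichlet(9, 9/5, 7/2)
obs 2: x=2 → posterior Dirichlet(9, 9/5, 9/2)
obs 3: x=2 → posterior Dirichlet(9, 9/5, 11/2)
obs 4: x=2 → posterior Dirichlet(9, 9/5, 13/2)
obs 5: x=1 → posterior Dirichlet(9, 14/5, 13/2)
obs 6: x=2 → posterior Dirichlet(9, 14/5, 15/2)
obs 7: x=2 → posterior Dirichlet(9, 14/5, 17/2)
obs 8: x=1 → posterior Dirichlet(9, 19/5, 17/2)
obs 9: x=2 → posterior Dirichlet(9, 19/5, 19/2)
obs 10: x=0 → posterior Dirichlet(10, 19/5, 19/2)

95/233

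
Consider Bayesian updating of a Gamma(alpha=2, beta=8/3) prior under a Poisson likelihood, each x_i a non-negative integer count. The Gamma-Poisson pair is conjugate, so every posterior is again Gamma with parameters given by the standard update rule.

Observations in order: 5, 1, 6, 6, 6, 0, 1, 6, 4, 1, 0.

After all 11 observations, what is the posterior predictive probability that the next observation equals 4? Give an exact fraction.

obs 1: x=5 → posterior Gamma(7, 11/3)
obs 2: x=1 → posterior Gamma(8, 14/3)
obs 3: x=6 → posterior Gamma(14, 17/3)
obs 4: x=6 → posterior Gamma(20, 20/3)
obs 5: x=6 → posterior Gamma(26, 23/3)
obs 6: x=0 → posterior Gamma(26, 26/3)
obs 7: x=1 → posterior Gamma(27, 29/3)
obs 8: x=6 → posterior Gamma(33, 32/3)
obs 9: x=4 → posterior Gamma(37, 35/3)
obs 10: x=1 → posterior Gamma(38, 38/3)
obs 11: x=0 → posterior Gamma(38, 41/3)

79199490648627807728313440255662309766536846604830908517141686610635/529641999886521191540600622203609513297050577613793271512116985069568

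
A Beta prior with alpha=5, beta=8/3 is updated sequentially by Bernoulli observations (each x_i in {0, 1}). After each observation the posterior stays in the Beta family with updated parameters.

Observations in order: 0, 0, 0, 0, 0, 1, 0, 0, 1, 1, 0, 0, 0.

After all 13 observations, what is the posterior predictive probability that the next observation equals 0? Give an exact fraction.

obs 1: x=0 → posterior Beta(5, 11/3)
obs 2: x=0 → posterior Beta(5, 14/3)
obs 3: x=0 → posterior Beta(5, 17/3)
obs 4: x=0 → posterior Beta(5, 20/3)
obs 5: x=0 → posterior Beta(5, 23/3)
obs 6: x=1 → posterior Beta(6, 23/3)
obs 7: x=0 → posterior Beta(6, 26/3)
obs 8: x=0 → posterior Beta(6, 29/3)
obs 9: x=1 → posterior Beta(7, 29/3)
obs 10: x=1 → posterior Beta(8, 29/3)
obs 11: x=0 → posterior Beta(8, 32/3)
obs 12: x=0 → posterior Beta(8, 35/3)
obs 13: x=0 → posterior Beta(8, 38/3)

19/31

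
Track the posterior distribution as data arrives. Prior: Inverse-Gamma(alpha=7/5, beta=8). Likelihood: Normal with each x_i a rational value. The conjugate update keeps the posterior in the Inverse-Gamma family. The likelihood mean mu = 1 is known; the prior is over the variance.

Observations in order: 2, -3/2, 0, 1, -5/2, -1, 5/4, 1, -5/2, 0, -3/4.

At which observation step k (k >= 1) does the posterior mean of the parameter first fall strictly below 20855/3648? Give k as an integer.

k = 4

obs 1: x=2 → posterior Inverse-Gamma(19/10, 17/2)
obs 2: x=-3/2 → posterior Inverse-Gamma(12/5, 93/8)
obs 3: x=0 → posterior Inverse-Gamma(29/10, 97/8)
obs 4: x=1 → posterior Inverse-Gamma(17/5, 97/8)
obs 5: x=-5/2 → posterior Inverse-Gamma(39/10, 73/4)
obs 6: x=-1 → posterior Inverse-Gamma(22/5, 81/4)
obs 7: x=5/4 → posterior Inverse-Gamma(49/10, 649/32)
obs 8: x=1 → posterior Inverse-Gamma(27/5, 649/32)
obs 9: x=-5/2 → posterior Inverse-Gamma(59/10, 845/32)
obs 10: x=0 → posterior Inverse-Gamma(32/5, 861/32)
obs 11: x=-3/4 → posterior Inverse-Gamma(69/10, 455/16)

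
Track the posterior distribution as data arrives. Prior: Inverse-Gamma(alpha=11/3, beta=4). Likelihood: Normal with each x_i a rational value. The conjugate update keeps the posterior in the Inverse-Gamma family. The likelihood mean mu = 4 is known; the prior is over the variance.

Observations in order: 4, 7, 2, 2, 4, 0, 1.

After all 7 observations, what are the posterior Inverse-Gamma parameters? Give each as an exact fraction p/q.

alpha=43/6, beta=25

obs 1: x=4 → posterior Inverse-Gamma(25/6, 4)
obs 2: x=7 → posterior Inverse-Gamma(14/3, 17/2)
obs 3: x=2 → posterior Inverse-Gamma(31/6, 21/2)
obs 4: x=2 → posterior Inverse-Gamma(17/3, 25/2)
obs 5: x=4 → posterior Inverse-Gamma(37/6, 25/2)
obs 6: x=0 → posterior Inverse-Gamma(20/3, 41/2)
obs 7: x=1 → posterior Inverse-Gamma(43/6, 25)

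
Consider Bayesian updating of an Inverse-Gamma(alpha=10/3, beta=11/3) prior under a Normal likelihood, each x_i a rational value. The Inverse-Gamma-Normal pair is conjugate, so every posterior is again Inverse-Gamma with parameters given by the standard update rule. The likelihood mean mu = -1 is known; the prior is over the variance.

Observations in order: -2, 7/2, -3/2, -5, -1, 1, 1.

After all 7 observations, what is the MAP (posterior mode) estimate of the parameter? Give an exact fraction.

317/94

obs 1: x=-2 → posterior Inverse-Gamma(23/6, 25/6)
obs 2: x=7/2 → posterior Inverse-Gamma(13/3, 343/24)
obs 3: x=-3/2 → posterior Inverse-Gamma(29/6, 173/12)
obs 4: x=-5 → posterior Inverse-Gamma(16/3, 269/12)
obs 5: x=-1 → posterior Inverse-Gamma(35/6, 269/12)
obs 6: x=1 → posterior Inverse-Gamma(19/3, 293/12)
obs 7: x=1 → posterior Inverse-Gamma(41/6, 317/12)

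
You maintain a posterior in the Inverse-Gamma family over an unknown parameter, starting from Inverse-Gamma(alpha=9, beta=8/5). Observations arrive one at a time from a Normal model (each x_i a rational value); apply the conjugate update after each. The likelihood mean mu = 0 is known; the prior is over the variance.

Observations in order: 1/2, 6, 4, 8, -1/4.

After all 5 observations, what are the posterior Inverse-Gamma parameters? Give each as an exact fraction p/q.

alpha=23/2, beta=9561/160

obs 1: x=1/2 → posterior Inverse-Gamma(19/2, 69/40)
obs 2: x=6 → posterior Inverse-Gamma(10, 789/40)
obs 3: x=4 → posterior Inverse-Gamma(21/2, 1109/40)
obs 4: x=8 → posterior Inverse-Gamma(11, 2389/40)
obs 5: x=-1/4 → posterior Inverse-Gamma(23/2, 9561/160)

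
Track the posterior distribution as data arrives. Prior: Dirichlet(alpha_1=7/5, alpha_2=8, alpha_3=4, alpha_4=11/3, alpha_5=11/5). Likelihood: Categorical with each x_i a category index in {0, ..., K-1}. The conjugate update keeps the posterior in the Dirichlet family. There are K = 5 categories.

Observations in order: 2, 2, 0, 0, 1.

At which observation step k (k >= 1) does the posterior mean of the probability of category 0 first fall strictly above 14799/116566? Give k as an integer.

obs 1: x=2 → posterior Dirichlet(7/5, 8, 5, 11/3, 11/5)
obs 2: x=2 → posterior Dirichlet(7/5, 8, 6, 11/3, 11/5)
obs 3: x=0 → posterior Dirichlet(12/5, 8, 6, 11/3, 11/5)
obs 4: x=0 → posterior Dirichlet(17/5, 8, 6, 11/3, 11/5)
obs 5: x=1 → posterior Dirichlet(17/5, 9, 6, 11/3, 11/5)

k = 4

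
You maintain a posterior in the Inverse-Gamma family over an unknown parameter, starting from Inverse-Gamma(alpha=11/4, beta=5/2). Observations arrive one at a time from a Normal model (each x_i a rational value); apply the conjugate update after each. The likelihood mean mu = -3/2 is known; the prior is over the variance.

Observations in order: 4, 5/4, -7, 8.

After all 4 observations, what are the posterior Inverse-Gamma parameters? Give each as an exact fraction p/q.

obs 1: x=4 → posterior Inverse-Gamma(13/4, 141/8)
obs 2: x=5/4 → posterior Inverse-Gamma(15/4, 685/32)
obs 3: x=-7 → posterior Inverse-Gamma(17/4, 1169/32)
obs 4: x=8 → posterior Inverse-Gamma(19/4, 2613/32)

alpha=19/4, beta=2613/32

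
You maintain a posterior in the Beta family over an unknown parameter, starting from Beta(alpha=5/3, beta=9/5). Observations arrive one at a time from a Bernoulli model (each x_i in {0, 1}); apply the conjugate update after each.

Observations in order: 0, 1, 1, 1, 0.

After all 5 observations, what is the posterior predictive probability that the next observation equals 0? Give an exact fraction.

57/127

obs 1: x=0 → posterior Beta(5/3, 14/5)
obs 2: x=1 → posterior Beta(8/3, 14/5)
obs 3: x=1 → posterior Beta(11/3, 14/5)
obs 4: x=1 → posterior Beta(14/3, 14/5)
obs 5: x=0 → posterior Beta(14/3, 19/5)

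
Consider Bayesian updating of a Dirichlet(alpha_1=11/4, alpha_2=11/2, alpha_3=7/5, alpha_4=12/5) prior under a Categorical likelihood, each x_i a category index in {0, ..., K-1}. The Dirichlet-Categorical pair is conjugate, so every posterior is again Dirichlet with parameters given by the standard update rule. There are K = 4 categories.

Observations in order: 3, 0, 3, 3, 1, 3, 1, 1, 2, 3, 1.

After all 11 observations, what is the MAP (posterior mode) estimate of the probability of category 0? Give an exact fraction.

55/381

obs 1: x=3 → posterior Dirichlet(11/4, 11/2, 7/5, 17/5)
obs 2: x=0 → posterior Dirichlet(15/4, 11/2, 7/5, 17/5)
obs 3: x=3 → posterior Dirichlet(15/4, 11/2, 7/5, 22/5)
obs 4: x=3 → posterior Dirichlet(15/4, 11/2, 7/5, 27/5)
obs 5: x=1 → posterior Dirichlet(15/4, 13/2, 7/5, 27/5)
obs 6: x=3 → posterior Dirichlet(15/4, 13/2, 7/5, 32/5)
obs 7: x=1 → posterior Dirichlet(15/4, 15/2, 7/5, 32/5)
obs 8: x=1 → posterior Dirichlet(15/4, 17/2, 7/5, 32/5)
obs 9: x=2 → posterior Dirichlet(15/4, 17/2, 12/5, 32/5)
obs 10: x=3 → posterior Dirichlet(15/4, 17/2, 12/5, 37/5)
obs 11: x=1 → posterior Dirichlet(15/4, 19/2, 12/5, 37/5)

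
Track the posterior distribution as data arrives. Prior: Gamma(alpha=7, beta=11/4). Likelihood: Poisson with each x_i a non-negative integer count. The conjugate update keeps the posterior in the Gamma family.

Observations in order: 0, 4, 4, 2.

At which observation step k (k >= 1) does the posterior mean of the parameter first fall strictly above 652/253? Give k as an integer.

k = 3

obs 1: x=0 → posterior Gamma(7, 15/4)
obs 2: x=4 → posterior Gamma(11, 19/4)
obs 3: x=4 → posterior Gamma(15, 23/4)
obs 4: x=2 → posterior Gamma(17, 27/4)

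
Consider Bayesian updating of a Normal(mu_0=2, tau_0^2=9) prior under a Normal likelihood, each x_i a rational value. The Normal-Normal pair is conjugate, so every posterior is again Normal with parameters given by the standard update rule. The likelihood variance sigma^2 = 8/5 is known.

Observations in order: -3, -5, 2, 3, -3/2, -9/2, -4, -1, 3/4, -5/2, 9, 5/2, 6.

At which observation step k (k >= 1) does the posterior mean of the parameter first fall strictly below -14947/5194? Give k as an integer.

k = 2

obs 1: x=-3 → posterior Normal(-119/53, 72/53)
obs 2: x=-5 → posterior Normal(-172/49, 36/49)
obs 3: x=2 → posterior Normal(-254/143, 72/143)
obs 4: x=3 → posterior Normal(-119/188, 18/47)
obs 5: x=-3/2 → posterior Normal(-373/466, 72/233)
obs 6: x=-9/2 → posterior Normal(-389/278, 36/139)
obs 7: x=-4 → posterior Normal(-569/323, 72/323)
obs 8: x=-1 → posterior Normal(-307/184, 9/46)
obs 9: x=3/4 → posterior Normal(-2321/1652, 72/413)
obs 10: x=-5/2 → posterior Normal(-2771/1832, 36/229)
obs 11: x=9 → posterior Normal(-1151/2012, 72/503)
obs 12: x=5/2 → posterior Normal(-701/2192, 18/137)
obs 13: x=6 → posterior Normal(379/2372, 72/593)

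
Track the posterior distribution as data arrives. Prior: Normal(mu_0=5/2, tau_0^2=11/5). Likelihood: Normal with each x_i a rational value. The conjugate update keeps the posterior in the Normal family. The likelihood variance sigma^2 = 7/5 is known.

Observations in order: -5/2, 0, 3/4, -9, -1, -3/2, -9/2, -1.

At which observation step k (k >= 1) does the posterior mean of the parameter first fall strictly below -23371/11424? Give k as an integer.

k = 7

obs 1: x=-5/2 → posterior Normal(-5/9, 77/90)
obs 2: x=0 → posterior Normal(-10/29, 77/145)
obs 3: x=3/4 → posterior Normal(-7/160, 77/200)
obs 4: x=-9 → posterior Normal(-403/204, 77/255)
obs 5: x=-1 → posterior Normal(-447/248, 77/310)
obs 6: x=-3/2 → posterior Normal(-513/292, 77/365)
obs 7: x=-9/2 → posterior Normal(-237/112, 11/60)
obs 8: x=-1 → posterior Normal(-151/76, 77/475)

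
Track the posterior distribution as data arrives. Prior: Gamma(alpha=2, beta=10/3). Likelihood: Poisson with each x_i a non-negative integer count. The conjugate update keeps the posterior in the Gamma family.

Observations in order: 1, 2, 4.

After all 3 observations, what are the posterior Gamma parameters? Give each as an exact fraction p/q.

obs 1: x=1 → posterior Gamma(3, 13/3)
obs 2: x=2 → posterior Gamma(5, 16/3)
obs 3: x=4 → posterior Gamma(9, 19/3)

alpha=9, beta=19/3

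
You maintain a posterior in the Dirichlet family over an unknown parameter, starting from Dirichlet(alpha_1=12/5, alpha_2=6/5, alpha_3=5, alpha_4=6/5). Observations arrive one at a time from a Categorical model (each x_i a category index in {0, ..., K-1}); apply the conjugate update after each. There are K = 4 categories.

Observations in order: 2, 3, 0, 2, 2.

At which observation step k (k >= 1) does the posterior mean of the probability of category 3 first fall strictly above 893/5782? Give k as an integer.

obs 1: x=2 → posterior Dirichlet(12/5, 6/5, 6, 6/5)
obs 2: x=3 → posterior Dirichlet(12/5, 6/5, 6, 11/5)
obs 3: x=0 → posterior Dirichlet(17/5, 6/5, 6, 11/5)
obs 4: x=2 → posterior Dirichlet(17/5, 6/5, 7, 11/5)
obs 5: x=2 → posterior Dirichlet(17/5, 6/5, 8, 11/5)

k = 2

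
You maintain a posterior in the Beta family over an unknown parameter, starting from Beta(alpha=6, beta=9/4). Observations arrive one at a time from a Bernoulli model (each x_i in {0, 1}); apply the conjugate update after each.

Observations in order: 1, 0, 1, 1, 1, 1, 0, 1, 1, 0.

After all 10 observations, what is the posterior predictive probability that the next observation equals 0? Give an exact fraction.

21/73

obs 1: x=1 → posterior Beta(7, 9/4)
obs 2: x=0 → posterior Beta(7, 13/4)
obs 3: x=1 → posterior Beta(8, 13/4)
obs 4: x=1 → posterior Beta(9, 13/4)
obs 5: x=1 → posterior Beta(10, 13/4)
obs 6: x=1 → posterior Beta(11, 13/4)
obs 7: x=0 → posterior Beta(11, 17/4)
obs 8: x=1 → posterior Beta(12, 17/4)
obs 9: x=1 → posterior Beta(13, 17/4)
obs 10: x=0 → posterior Beta(13, 21/4)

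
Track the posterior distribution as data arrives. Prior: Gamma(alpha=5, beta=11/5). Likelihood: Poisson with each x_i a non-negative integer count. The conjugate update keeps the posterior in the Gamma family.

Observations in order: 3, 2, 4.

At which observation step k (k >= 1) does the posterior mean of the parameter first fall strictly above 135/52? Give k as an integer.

obs 1: x=3 → posterior Gamma(8, 16/5)
obs 2: x=2 → posterior Gamma(10, 21/5)
obs 3: x=4 → posterior Gamma(14, 26/5)

k = 3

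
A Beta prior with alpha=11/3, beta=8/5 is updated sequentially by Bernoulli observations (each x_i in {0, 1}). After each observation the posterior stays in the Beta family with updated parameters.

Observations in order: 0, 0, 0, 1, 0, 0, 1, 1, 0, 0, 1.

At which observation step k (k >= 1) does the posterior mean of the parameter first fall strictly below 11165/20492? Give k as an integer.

k = 2

obs 1: x=0 → posterior Beta(11/3, 13/5)
obs 2: x=0 → posterior Beta(11/3, 18/5)
obs 3: x=0 → posterior Beta(11/3, 23/5)
obs 4: x=1 → posterior Beta(14/3, 23/5)
obs 5: x=0 → posterior Beta(14/3, 28/5)
obs 6: x=0 → posterior Beta(14/3, 33/5)
obs 7: x=1 → posterior Beta(17/3, 33/5)
obs 8: x=1 → posterior Beta(20/3, 33/5)
obs 9: x=0 → posterior Beta(20/3, 38/5)
obs 10: x=0 → posterior Beta(20/3, 43/5)
obs 11: x=1 → posterior Beta(23/3, 43/5)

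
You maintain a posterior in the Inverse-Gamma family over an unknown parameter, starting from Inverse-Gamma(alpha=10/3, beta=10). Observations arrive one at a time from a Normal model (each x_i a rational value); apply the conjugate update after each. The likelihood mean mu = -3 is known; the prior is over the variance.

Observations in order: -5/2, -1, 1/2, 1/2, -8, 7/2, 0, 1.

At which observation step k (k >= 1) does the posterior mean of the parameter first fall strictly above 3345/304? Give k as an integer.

obs 1: x=-5/2 → posterior Inverse-Gamma(23/6, 81/8)
obs 2: x=-1 → posterior Inverse-Gamma(13/3, 97/8)
obs 3: x=1/2 → posterior Inverse-Gamma(29/6, 73/4)
obs 4: x=1/2 → posterior Inverse-Gamma(16/3, 195/8)
obs 5: x=-8 → posterior Inverse-Gamma(35/6, 295/8)
obs 6: x=7/2 → posterior Inverse-Gamma(19/3, 58)
obs 7: x=0 → posterior Inverse-Gamma(41/6, 125/2)
obs 8: x=1 → posterior Inverse-Gamma(22/3, 141/2)

k = 8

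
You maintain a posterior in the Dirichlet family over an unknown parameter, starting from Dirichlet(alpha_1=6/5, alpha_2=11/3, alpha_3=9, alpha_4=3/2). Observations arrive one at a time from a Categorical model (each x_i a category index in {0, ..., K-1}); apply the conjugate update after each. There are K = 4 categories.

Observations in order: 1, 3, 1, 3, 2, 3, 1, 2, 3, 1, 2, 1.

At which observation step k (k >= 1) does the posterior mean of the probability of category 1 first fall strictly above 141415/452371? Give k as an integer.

obs 1: x=1 → posterior Dirichlet(6/5, 14/3, 9, 3/2)
obs 2: x=3 → posterior Dirichlet(6/5, 14/3, 9, 5/2)
obs 3: x=1 → posterior Dirichlet(6/5, 17/3, 9, 5/2)
obs 4: x=3 → posterior Dirichlet(6/5, 17/3, 9, 7/2)
obs 5: x=2 → posterior Dirichlet(6/5, 17/3, 10, 7/2)
obs 6: x=3 → posterior Dirichlet(6/5, 17/3, 10, 9/2)
obs 7: x=1 → posterior Dirichlet(6/5, 20/3, 10, 9/2)
obs 8: x=2 → posterior Dirichlet(6/5, 20/3, 11, 9/2)
obs 9: x=3 → posterior Dirichlet(6/5, 20/3, 11, 11/2)
obs 10: x=1 → posterior Dirichlet(6/5, 23/3, 11, 11/2)
obs 11: x=2 → posterior Dirichlet(6/5, 23/3, 12, 11/2)
obs 12: x=1 → posterior Dirichlet(6/5, 26/3, 12, 11/2)

k = 12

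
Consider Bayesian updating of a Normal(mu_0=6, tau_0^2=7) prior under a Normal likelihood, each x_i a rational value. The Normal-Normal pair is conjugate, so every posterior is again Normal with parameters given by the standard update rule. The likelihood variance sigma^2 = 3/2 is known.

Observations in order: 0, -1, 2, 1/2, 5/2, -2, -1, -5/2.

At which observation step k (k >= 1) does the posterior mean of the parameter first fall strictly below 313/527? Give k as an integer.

obs 1: x=0 → posterior Normal(18/17, 21/17)
obs 2: x=-1 → posterior Normal(4/31, 21/31)
obs 3: x=2 → posterior Normal(32/45, 7/15)
obs 4: x=1/2 → posterior Normal(39/59, 21/59)
obs 5: x=5/2 → posterior Normal(74/73, 21/73)
obs 6: x=-2 → posterior Normal(46/87, 7/29)
obs 7: x=-1 → posterior Normal(32/101, 21/101)
obs 8: x=-5/2 → posterior Normal(-3/115, 21/115)

k = 2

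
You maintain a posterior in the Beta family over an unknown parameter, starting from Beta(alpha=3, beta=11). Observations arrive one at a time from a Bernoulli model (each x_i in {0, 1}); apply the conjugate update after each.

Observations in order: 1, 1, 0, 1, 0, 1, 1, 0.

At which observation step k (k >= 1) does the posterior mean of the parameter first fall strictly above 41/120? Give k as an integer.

obs 1: x=1 → posterior Beta(4, 11)
obs 2: x=1 → posterior Beta(5, 11)
obs 3: x=0 → posterior Beta(5, 12)
obs 4: x=1 → posterior Beta(6, 12)
obs 5: x=0 → posterior Beta(6, 13)
obs 6: x=1 → posterior Beta(7, 13)
obs 7: x=1 → posterior Beta(8, 13)
obs 8: x=0 → posterior Beta(8, 14)

k = 6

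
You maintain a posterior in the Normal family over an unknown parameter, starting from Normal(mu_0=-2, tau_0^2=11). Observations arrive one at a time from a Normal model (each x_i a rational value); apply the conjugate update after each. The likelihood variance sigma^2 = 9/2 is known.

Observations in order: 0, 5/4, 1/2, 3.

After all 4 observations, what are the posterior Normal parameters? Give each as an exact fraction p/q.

mu_0=173/194, tau_0^2=99/97

obs 1: x=0 → posterior Normal(-18/31, 99/31)
obs 2: x=5/4 → posterior Normal(19/106, 99/53)
obs 3: x=1/2 → posterior Normal(41/150, 33/25)
obs 4: x=3 → posterior Normal(173/194, 99/97)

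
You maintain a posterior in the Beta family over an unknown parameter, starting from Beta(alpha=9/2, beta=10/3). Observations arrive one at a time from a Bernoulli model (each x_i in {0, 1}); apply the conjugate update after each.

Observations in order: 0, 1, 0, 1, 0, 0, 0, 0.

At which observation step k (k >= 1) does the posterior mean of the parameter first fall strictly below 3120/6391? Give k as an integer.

k = 6

obs 1: x=0 → posterior Beta(9/2, 13/3)
obs 2: x=1 → posterior Beta(11/2, 13/3)
obs 3: x=0 → posterior Beta(11/2, 16/3)
obs 4: x=1 → posterior Beta(13/2, 16/3)
obs 5: x=0 → posterior Beta(13/2, 19/3)
obs 6: x=0 → posterior Beta(13/2, 22/3)
obs 7: x=0 → posterior Beta(13/2, 25/3)
obs 8: x=0 → posterior Beta(13/2, 28/3)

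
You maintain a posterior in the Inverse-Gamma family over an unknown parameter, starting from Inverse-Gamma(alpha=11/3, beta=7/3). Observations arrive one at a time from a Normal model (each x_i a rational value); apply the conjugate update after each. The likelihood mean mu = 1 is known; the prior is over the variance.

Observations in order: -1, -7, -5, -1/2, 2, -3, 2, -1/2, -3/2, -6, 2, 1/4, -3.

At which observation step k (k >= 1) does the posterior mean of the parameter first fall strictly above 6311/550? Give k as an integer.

k = 3

obs 1: x=-1 → posterior Inverse-Gamma(25/6, 13/3)
obs 2: x=-7 → posterior Inverse-Gamma(14/3, 109/3)
obs 3: x=-5 → posterior Inverse-Gamma(31/6, 163/3)
obs 4: x=-1/2 → posterior Inverse-Gamma(17/3, 1331/24)
obs 5: x=2 → posterior Inverse-Gamma(37/6, 1343/24)
obs 6: x=-3 → posterior Inverse-Gamma(20/3, 1535/24)
obs 7: x=2 → posterior Inverse-Gamma(43/6, 1547/24)
obs 8: x=-1/2 → posterior Inverse-Gamma(23/3, 787/12)
obs 9: x=-3/2 → posterior Inverse-Gamma(49/6, 1649/24)
obs 10: x=-6 → posterior Inverse-Gamma(26/3, 2237/24)
obs 11: x=2 → posterior Inverse-Gamma(55/6, 2249/24)
obs 12: x=1/4 → posterior Inverse-Gamma(29/3, 9023/96)
obs 13: x=-3 → posterior Inverse-Gamma(61/6, 9791/96)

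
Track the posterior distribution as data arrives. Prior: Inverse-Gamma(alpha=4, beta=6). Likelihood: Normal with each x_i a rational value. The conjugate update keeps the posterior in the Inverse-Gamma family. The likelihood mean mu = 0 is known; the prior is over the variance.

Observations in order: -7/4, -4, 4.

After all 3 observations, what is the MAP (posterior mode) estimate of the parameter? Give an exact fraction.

753/208

obs 1: x=-7/4 → posterior Inverse-Gamma(9/2, 241/32)
obs 2: x=-4 → posterior Inverse-Gamma(5, 497/32)
obs 3: x=4 → posterior Inverse-Gamma(11/2, 753/32)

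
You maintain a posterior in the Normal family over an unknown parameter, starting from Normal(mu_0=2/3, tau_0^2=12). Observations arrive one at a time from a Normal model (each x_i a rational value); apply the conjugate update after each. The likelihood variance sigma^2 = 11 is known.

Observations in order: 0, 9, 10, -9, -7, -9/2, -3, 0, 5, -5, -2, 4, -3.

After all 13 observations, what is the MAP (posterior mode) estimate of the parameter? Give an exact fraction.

obs 1: x=0 → posterior Normal(22/69, 132/23)
obs 2: x=9 → posterior Normal(346/105, 132/35)
obs 3: x=10 → posterior Normal(706/141, 132/47)
obs 4: x=-9 → posterior Normal(382/177, 132/59)
obs 5: x=-7 → posterior Normal(130/213, 132/71)
obs 6: x=-9/2 → posterior Normal(-32/249, 132/83)
obs 7: x=-3 → posterior Normal(-28/57, 132/95)
obs 8: x=0 → posterior Normal(-140/321, 132/107)
obs 9: x=5 → posterior Normal(40/357, 132/119)
obs 10: x=-5 → posterior Normal(-140/393, 132/131)
obs 11: x=-2 → posterior Normal(-212/429, 12/13)
obs 12: x=4 → posterior Normal(-68/465, 132/155)
obs 13: x=-3 → posterior Normal(-176/501, 132/167)

-176/501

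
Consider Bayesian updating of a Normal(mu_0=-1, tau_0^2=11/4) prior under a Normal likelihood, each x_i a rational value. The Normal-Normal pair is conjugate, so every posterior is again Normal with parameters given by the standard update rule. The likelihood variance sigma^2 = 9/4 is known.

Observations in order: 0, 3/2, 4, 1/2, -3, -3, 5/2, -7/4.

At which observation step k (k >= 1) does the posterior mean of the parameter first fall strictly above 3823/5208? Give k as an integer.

obs 1: x=0 → posterior Normal(-9/20, 99/80)
obs 2: x=3/2 → posterior Normal(15/62, 99/124)
obs 3: x=4 → posterior Normal(103/84, 33/56)
obs 4: x=1/2 → posterior Normal(57/53, 99/212)
obs 5: x=-3 → posterior Normal(3/8, 99/256)
obs 6: x=-3 → posterior Normal(-3/25, 33/100)
obs 7: x=5/2 → posterior Normal(37/172, 99/344)
obs 8: x=-7/4 → posterior Normal(-3/388, 99/388)

k = 3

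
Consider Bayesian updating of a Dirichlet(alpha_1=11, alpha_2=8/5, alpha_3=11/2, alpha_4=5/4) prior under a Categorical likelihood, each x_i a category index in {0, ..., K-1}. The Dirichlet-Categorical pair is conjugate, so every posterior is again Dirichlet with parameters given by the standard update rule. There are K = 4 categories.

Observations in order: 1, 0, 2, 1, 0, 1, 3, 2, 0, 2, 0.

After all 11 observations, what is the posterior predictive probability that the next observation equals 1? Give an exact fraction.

obs 1: x=1 → posterior Dirichlet(11, 13/5, 11/2, 5/4)
obs 2: x=0 → posterior Dirichlet(12, 13/5, 11/2, 5/4)
obs 3: x=2 → posterior Dirichlet(12, 13/5, 13/2, 5/4)
obs 4: x=1 → posterior Dirichlet(12, 18/5, 13/2, 5/4)
obs 5: x=0 → posterior Dirichlet(13, 18/5, 13/2, 5/4)
obs 6: x=1 → posterior Dirichlet(13, 23/5, 13/2, 5/4)
obs 7: x=3 → posterior Dirichlet(13, 23/5, 13/2, 9/4)
obs 8: x=2 → posterior Dirichlet(13, 23/5, 15/2, 9/4)
obs 9: x=0 → posterior Dirichlet(14, 23/5, 15/2, 9/4)
obs 10: x=2 → posterior Dirichlet(14, 23/5, 17/2, 9/4)
obs 11: x=0 → posterior Dirichlet(15, 23/5, 17/2, 9/4)

92/607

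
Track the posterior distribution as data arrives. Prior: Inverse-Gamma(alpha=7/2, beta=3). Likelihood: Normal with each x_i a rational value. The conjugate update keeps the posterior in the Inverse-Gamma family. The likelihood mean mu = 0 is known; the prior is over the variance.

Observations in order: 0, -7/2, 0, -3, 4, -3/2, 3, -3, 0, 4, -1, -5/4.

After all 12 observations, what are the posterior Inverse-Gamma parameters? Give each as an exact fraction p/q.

alpha=19/2, beta=1313/32

obs 1: x=0 → posterior Inverse-Gamma(4, 3)
obs 2: x=-7/2 → posterior Inverse-Gamma(9/2, 73/8)
obs 3: x=0 → posterior Inverse-Gamma(5, 73/8)
obs 4: x=-3 → posterior Inverse-Gamma(11/2, 109/8)
obs 5: x=4 → posterior Inverse-Gamma(6, 173/8)
obs 6: x=-3/2 → posterior Inverse-Gamma(13/2, 91/4)
obs 7: x=3 → posterior Inverse-Gamma(7, 109/4)
obs 8: x=-3 → posterior Inverse-Gamma(15/2, 127/4)
obs 9: x=0 → posterior Inverse-Gamma(8, 127/4)
obs 10: x=4 → posterior Inverse-Gamma(17/2, 159/4)
obs 11: x=-1 → posterior Inverse-Gamma(9, 161/4)
obs 12: x=-5/4 → posterior Inverse-Gamma(19/2, 1313/32)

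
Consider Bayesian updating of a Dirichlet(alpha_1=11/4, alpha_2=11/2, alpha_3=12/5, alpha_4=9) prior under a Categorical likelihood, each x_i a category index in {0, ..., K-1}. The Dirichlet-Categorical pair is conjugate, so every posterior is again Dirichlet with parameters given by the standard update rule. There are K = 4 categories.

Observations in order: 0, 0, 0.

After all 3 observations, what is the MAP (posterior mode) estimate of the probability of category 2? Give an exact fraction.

obs 1: x=0 → posterior Dirichlet(15/4, 11/2, 12/5, 9)
obs 2: x=0 → posterior Dirichlet(19/4, 11/2, 12/5, 9)
obs 3: x=0 → posterior Dirichlet(23/4, 11/2, 12/5, 9)

28/373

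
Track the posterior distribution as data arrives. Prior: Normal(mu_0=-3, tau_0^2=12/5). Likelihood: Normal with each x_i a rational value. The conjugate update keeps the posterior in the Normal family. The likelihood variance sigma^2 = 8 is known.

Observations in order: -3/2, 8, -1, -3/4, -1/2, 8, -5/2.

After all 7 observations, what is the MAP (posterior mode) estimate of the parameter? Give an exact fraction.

obs 1: x=-3/2 → posterior Normal(-69/26, 24/13)
obs 2: x=8 → posterior Normal(-21/32, 3/2)
obs 3: x=-1 → posterior Normal(-27/38, 24/19)
obs 4: x=-3/4 → posterior Normal(-63/88, 12/11)
obs 5: x=-1/2 → posterior Normal(-69/100, 24/25)
obs 6: x=8 → posterior Normal(27/112, 6/7)
obs 7: x=-5/2 → posterior Normal(-3/124, 24/31)

-3/124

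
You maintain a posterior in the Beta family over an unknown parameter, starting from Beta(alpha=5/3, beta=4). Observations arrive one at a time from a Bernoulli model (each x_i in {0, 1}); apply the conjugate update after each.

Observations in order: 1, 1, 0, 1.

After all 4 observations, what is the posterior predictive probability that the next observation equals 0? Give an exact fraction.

15/29

obs 1: x=1 → posterior Beta(8/3, 4)
obs 2: x=1 → posterior Beta(11/3, 4)
obs 3: x=0 → posterior Beta(11/3, 5)
obs 4: x=1 → posterior Beta(14/3, 5)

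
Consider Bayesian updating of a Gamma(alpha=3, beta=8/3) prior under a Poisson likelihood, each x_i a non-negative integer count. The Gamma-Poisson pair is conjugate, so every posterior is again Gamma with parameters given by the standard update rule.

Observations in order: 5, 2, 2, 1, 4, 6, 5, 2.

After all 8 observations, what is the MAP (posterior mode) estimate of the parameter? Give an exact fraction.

obs 1: x=5 → posterior Gamma(8, 11/3)
obs 2: x=2 → posterior Gamma(10, 14/3)
obs 3: x=2 → posterior Gamma(12, 17/3)
obs 4: x=1 → posterior Gamma(13, 20/3)
obs 5: x=4 → posterior Gamma(17, 23/3)
obs 6: x=6 → posterior Gamma(23, 26/3)
obs 7: x=5 → posterior Gamma(28, 29/3)
obs 8: x=2 → posterior Gamma(30, 32/3)

87/32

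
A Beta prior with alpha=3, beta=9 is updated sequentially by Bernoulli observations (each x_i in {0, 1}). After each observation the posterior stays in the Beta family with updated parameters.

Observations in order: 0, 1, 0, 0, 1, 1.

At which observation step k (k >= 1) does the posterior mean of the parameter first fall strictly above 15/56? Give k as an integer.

k = 2

obs 1: x=0 → posterior Beta(3, 10)
obs 2: x=1 → posterior Beta(4, 10)
obs 3: x=0 → posterior Beta(4, 11)
obs 4: x=0 → posterior Beta(4, 12)
obs 5: x=1 → posterior Beta(5, 12)
obs 6: x=1 → posterior Beta(6, 12)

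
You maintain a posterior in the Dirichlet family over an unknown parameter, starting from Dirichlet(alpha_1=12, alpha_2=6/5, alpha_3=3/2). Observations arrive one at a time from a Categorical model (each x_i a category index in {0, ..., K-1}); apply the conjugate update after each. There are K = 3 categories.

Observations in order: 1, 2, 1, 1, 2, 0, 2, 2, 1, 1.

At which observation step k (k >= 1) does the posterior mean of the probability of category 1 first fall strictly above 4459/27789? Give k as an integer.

k = 3

obs 1: x=1 → posterior Dirichlet(12, 11/5, 3/2)
obs 2: x=2 → posterior Dirichlet(12, 11/5, 5/2)
obs 3: x=1 → posterior Dirichlet(12, 16/5, 5/2)
obs 4: x=1 → posterior Dirichlet(12, 21/5, 5/2)
obs 5: x=2 → posterior Dirichlet(12, 21/5, 7/2)
obs 6: x=0 → posterior Dirichlet(13, 21/5, 7/2)
obs 7: x=2 → posterior Dirichlet(13, 21/5, 9/2)
obs 8: x=2 → posterior Dirichlet(13, 21/5, 11/2)
obs 9: x=1 → posterior Dirichlet(13, 26/5, 11/2)
obs 10: x=1 → posterior Dirichlet(13, 31/5, 11/2)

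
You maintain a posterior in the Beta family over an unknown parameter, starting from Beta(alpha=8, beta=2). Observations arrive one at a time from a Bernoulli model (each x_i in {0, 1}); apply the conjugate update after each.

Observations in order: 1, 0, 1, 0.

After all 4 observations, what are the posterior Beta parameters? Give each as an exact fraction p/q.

alpha=10, beta=4

obs 1: x=1 → posterior Beta(9, 2)
obs 2: x=0 → posterior Beta(9, 3)
obs 3: x=1 → posterior Beta(10, 3)
obs 4: x=0 → posterior Beta(10, 4)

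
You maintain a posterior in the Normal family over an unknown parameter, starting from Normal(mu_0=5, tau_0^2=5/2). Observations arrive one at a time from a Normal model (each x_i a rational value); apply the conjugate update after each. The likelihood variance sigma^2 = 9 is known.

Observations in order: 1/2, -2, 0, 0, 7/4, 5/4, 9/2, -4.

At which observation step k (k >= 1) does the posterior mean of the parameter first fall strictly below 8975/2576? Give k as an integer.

obs 1: x=1/2 → posterior Normal(185/46, 45/23)
obs 2: x=-2 → posterior Normal(165/56, 45/28)
obs 3: x=0 → posterior Normal(5/2, 15/11)
obs 4: x=0 → posterior Normal(165/76, 45/38)
obs 5: x=7/4 → posterior Normal(365/172, 45/43)
obs 6: x=5/4 → posterior Normal(65/32, 15/16)
obs 7: x=9/2 → posterior Normal(120/53, 45/53)
obs 8: x=-4 → posterior Normal(50/29, 45/58)

k = 2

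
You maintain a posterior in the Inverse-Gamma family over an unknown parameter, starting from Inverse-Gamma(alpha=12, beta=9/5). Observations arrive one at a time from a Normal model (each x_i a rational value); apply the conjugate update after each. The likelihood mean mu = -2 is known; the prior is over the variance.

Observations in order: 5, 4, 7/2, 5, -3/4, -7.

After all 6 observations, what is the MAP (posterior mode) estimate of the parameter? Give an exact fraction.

15553/2560

obs 1: x=5 → posterior Inverse-Gamma(25/2, 263/10)
obs 2: x=4 → posterior Inverse-Gamma(13, 443/10)
obs 3: x=7/2 → posterior Inverse-Gamma(27/2, 2377/40)
obs 4: x=5 → posterior Inverse-Gamma(14, 3357/40)
obs 5: x=-3/4 → posterior Inverse-Gamma(29/2, 13553/160)
obs 6: x=-7 → posterior Inverse-Gamma(15, 15553/160)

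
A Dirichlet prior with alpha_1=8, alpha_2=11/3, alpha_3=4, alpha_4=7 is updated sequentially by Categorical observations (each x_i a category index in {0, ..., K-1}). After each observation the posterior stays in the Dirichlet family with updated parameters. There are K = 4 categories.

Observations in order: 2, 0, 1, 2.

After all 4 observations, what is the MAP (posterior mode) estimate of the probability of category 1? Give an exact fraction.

11/68

obs 1: x=2 → posterior Dirichlet(8, 11/3, 5, 7)
obs 2: x=0 → posterior Dirichlet(9, 11/3, 5, 7)
obs 3: x=1 → posterior Dirichlet(9, 14/3, 5, 7)
obs 4: x=2 → posterior Dirichlet(9, 14/3, 6, 7)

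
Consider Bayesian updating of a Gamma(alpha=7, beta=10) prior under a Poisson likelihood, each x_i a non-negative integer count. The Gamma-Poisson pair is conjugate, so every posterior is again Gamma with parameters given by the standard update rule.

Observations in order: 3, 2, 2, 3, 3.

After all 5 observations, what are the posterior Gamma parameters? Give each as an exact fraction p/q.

alpha=20, beta=15

obs 1: x=3 → posterior Gamma(10, 11)
obs 2: x=2 → posterior Gamma(12, 12)
obs 3: x=2 → posterior Gamma(14, 13)
obs 4: x=3 → posterior Gamma(17, 14)
obs 5: x=3 → posterior Gamma(20, 15)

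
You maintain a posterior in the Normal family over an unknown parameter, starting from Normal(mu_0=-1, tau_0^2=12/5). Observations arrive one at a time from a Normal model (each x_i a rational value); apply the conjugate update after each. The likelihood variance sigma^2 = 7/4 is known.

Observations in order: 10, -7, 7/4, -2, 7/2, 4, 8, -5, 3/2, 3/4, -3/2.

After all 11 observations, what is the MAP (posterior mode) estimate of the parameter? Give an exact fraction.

obs 1: x=10 → posterior Normal(445/83, 84/83)
obs 2: x=-7 → posterior Normal(109/131, 84/131)
obs 3: x=7/4 → posterior Normal(193/179, 84/179)
obs 4: x=-2 → posterior Normal(97/227, 84/227)
obs 5: x=7/2 → posterior Normal(53/55, 84/275)
obs 6: x=4 → posterior Normal(457/323, 84/323)
obs 7: x=8 → posterior Normal(841/371, 12/53)
obs 8: x=-5 → posterior Normal(601/419, 84/419)
obs 9: x=3/2 → posterior Normal(673/467, 84/467)
obs 10: x=3/4 → posterior Normal(709/515, 84/515)
obs 11: x=-3/2 → posterior Normal(637/563, 84/563)

637/563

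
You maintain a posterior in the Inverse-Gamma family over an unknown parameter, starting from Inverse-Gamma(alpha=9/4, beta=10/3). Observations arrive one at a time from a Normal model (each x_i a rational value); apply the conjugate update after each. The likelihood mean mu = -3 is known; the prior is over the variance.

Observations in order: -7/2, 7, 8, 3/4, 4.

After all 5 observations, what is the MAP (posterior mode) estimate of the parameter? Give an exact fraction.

obs 1: x=-7/2 → posterior Inverse-Gamma(11/4, 83/24)
obs 2: x=7 → posterior Inverse-Gamma(13/4, 1283/24)
obs 3: x=8 → posterior Inverse-Gamma(15/4, 2735/24)
obs 4: x=3/4 → posterior Inverse-Gamma(17/4, 11615/96)
obs 5: x=4 → posterior Inverse-Gamma(19/4, 13967/96)

13967/552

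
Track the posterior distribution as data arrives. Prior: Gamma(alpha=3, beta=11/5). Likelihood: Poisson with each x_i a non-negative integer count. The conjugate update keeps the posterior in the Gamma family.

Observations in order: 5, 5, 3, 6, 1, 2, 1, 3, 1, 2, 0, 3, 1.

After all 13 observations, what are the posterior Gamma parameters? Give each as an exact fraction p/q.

alpha=36, beta=76/5

obs 1: x=5 → posterior Gamma(8, 16/5)
obs 2: x=5 → posterior Gamma(13, 21/5)
obs 3: x=3 → posterior Gamma(16, 26/5)
obs 4: x=6 → posterior Gamma(22, 31/5)
obs 5: x=1 → posterior Gamma(23, 36/5)
obs 6: x=2 → posterior Gamma(25, 41/5)
obs 7: x=1 → posterior Gamma(26, 46/5)
obs 8: x=3 → posterior Gamma(29, 51/5)
obs 9: x=1 → posterior Gamma(30, 56/5)
obs 10: x=2 → posterior Gamma(32, 61/5)
obs 11: x=0 → posterior Gamma(32, 66/5)
obs 12: x=3 → posterior Gamma(35, 71/5)
obs 13: x=1 → posterior Gamma(36, 76/5)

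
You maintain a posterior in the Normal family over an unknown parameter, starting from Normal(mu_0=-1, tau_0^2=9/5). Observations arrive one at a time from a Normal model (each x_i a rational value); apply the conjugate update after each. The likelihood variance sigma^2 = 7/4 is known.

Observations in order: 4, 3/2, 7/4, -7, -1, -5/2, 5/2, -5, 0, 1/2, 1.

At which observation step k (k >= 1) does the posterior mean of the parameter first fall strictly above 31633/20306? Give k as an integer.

obs 1: x=4 → posterior Normal(109/71, 63/71)
obs 2: x=3/2 → posterior Normal(163/107, 63/107)
obs 3: x=7/4 → posterior Normal(226/143, 63/143)
obs 4: x=-7 → posterior Normal(-26/179, 63/179)
obs 5: x=-1 → posterior Normal(-62/215, 63/215)
obs 6: x=-5/2 → posterior Normal(-152/251, 63/251)
obs 7: x=5/2 → posterior Normal(-62/287, 9/41)
obs 8: x=-5 → posterior Normal(-242/323, 63/323)
obs 9: x=0 → posterior Normal(-242/359, 63/359)
obs 10: x=1/2 → posterior Normal(-224/395, 63/395)
obs 11: x=1 → posterior Normal(-188/431, 63/431)

k = 3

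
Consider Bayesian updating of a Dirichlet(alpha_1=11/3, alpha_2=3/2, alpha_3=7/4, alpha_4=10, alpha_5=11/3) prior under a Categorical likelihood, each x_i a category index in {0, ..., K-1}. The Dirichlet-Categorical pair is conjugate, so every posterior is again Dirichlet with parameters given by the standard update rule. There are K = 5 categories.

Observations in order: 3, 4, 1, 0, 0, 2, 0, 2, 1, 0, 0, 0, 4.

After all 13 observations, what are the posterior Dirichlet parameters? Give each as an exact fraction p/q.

obs 1: x=3 → posterior Dirichlet(11/3, 3/2, 7/4, 11, 11/3)
obs 2: x=4 → posterior Dirichlet(11/3, 3/2, 7/4, 11, 14/3)
obs 3: x=1 → posterior Dirichlet(11/3, 5/2, 7/4, 11, 14/3)
obs 4: x=0 → posterior Dirichlet(14/3, 5/2, 7/4, 11, 14/3)
obs 5: x=0 → posterior Dirichlet(17/3, 5/2, 7/4, 11, 14/3)
obs 6: x=2 → posterior Dirichlet(17/3, 5/2, 11/4, 11, 14/3)
obs 7: x=0 → posterior Dirichlet(20/3, 5/2, 11/4, 11, 14/3)
obs 8: x=2 → posterior Dirichlet(20/3, 5/2, 15/4, 11, 14/3)
obs 9: x=1 → posterior Dirichlet(20/3, 7/2, 15/4, 11, 14/3)
obs 10: x=0 → posterior Dirichlet(23/3, 7/2, 15/4, 11, 14/3)
obs 11: x=0 → posterior Dirichlet(26/3, 7/2, 15/4, 11, 14/3)
obs 12: x=0 → posterior Dirichlet(29/3, 7/2, 15/4, 11, 14/3)
obs 13: x=4 → posterior Dirichlet(29/3, 7/2, 15/4, 11, 17/3)

alpha_1=29/3, alpha_2=7/2, alpha_3=15/4, alpha_4=11, alpha_5=17/3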